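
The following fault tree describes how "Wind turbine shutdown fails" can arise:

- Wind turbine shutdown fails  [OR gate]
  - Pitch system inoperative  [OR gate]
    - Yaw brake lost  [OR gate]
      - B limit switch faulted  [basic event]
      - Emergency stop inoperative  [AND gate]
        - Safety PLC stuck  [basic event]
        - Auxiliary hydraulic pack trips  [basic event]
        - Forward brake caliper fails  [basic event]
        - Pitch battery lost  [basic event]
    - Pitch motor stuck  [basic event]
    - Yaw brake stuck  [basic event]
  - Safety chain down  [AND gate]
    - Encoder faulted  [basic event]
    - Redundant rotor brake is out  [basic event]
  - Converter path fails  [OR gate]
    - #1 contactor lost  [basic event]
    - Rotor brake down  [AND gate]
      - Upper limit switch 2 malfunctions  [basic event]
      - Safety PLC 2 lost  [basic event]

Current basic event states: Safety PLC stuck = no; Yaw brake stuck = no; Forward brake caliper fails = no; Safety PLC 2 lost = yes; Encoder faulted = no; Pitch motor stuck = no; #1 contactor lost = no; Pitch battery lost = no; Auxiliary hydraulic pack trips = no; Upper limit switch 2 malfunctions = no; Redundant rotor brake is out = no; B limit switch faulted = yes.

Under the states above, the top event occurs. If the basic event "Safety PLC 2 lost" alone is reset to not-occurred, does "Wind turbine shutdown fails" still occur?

Yes

Counterfactual: set "Safety PLC 2 lost" to not occurred.
Emergency stop inoperative [AND]: Safety PLC stuck=not, Auxiliary hydraulic pack trips=not, Forward brake caliper fails=not, Pitch battery lost=not → not all inputs occur → does not occur.
Yaw brake lost [OR]: B limit switch faulted=occurs, Emergency stop inoperative=not → at least one input occurs → occurs.
Pitch system inoperative [OR]: Yaw brake lost=occurs, Pitch motor stuck=not, Yaw brake stuck=not → at least one input occurs → occurs.
Safety chain down [AND]: Encoder faulted=not, Redundant rotor brake is out=not → not all inputs occur → does not occur.
Rotor brake down [AND]: Upper limit switch 2 malfunctions=not, Safety PLC 2 lost=not → not all inputs occur → does not occur.
Converter path fails [OR]: #1 contactor lost=not, Rotor brake down=not → no input occurs → does not occur.
Wind turbine shutdown fails [OR]: Pitch system inoperative=occurs, Safety chain down=not, Converter path fails=not → at least one input occurs → occurs.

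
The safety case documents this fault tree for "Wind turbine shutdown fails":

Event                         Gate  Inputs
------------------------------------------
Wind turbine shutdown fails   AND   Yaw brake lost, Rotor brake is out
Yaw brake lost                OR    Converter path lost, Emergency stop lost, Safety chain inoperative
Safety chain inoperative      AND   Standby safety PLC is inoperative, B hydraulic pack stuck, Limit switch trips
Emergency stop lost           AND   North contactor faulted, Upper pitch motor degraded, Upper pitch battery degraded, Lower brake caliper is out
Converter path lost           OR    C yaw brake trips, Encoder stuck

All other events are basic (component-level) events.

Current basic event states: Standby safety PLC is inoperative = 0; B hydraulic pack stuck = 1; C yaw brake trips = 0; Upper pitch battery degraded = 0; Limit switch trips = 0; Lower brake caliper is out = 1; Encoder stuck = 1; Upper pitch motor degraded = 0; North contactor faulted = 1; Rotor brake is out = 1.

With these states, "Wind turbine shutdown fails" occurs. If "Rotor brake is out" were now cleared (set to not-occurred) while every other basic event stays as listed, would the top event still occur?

No

Counterfactual: set "Rotor brake is out" to not occurred.
Converter path lost [OR]: C yaw brake trips=not, Encoder stuck=occurs → at least one input occurs → occurs.
Emergency stop lost [AND]: North contactor faulted=occurs, Upper pitch motor degraded=not, Upper pitch battery degraded=not, Lower brake caliper is out=occurs → not all inputs occur → does not occur.
Safety chain inoperative [AND]: Standby safety PLC is inoperative=not, B hydraulic pack stuck=occurs, Limit switch trips=not → not all inputs occur → does not occur.
Yaw brake lost [OR]: Converter path lost=occurs, Emergency stop lost=not, Safety chain inoperative=not → at least one input occurs → occurs.
Wind turbine shutdown fails [AND]: Yaw brake lost=occurs, Rotor brake is out=not → not all inputs occur → does not occur.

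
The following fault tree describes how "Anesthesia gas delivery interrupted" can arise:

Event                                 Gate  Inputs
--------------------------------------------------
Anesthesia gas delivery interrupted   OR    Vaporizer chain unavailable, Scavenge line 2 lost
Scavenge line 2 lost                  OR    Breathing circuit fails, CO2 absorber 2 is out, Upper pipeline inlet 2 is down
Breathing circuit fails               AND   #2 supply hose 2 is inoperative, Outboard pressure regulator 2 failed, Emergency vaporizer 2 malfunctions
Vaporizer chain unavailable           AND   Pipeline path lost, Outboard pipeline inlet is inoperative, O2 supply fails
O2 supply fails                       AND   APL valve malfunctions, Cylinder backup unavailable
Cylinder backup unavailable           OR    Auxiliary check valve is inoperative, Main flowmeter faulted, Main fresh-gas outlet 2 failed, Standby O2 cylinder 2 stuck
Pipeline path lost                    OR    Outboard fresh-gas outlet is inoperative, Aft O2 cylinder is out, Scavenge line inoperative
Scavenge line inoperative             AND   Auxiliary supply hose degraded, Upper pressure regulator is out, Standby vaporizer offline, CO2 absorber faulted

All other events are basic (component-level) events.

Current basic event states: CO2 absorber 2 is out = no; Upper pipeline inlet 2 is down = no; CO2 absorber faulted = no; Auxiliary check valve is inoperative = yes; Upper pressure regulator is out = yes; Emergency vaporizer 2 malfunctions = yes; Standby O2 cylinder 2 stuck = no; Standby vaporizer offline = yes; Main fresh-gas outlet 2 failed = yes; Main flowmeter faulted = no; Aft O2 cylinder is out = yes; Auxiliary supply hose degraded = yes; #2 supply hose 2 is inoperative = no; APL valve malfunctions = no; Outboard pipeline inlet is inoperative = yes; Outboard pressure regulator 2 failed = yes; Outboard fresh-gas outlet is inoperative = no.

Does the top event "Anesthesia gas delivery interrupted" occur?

Scavenge line inoperative [AND]: Auxiliary supply hose degraded=occurs, Upper pressure regulator is out=occurs, Standby vaporizer offline=occurs, CO2 absorber faulted=not → not all inputs occur → does not occur.
Pipeline path lost [OR]: Outboard fresh-gas outlet is inoperative=not, Aft O2 cylinder is out=occurs, Scavenge line inoperative=not → at least one input occurs → occurs.
Cylinder backup unavailable [OR]: Auxiliary check valve is inoperative=occurs, Main flowmeter faulted=not, Main fresh-gas outlet 2 failed=occurs, Standby O2 cylinder 2 stuck=not → at least one input occurs → occurs.
O2 supply fails [AND]: APL valve malfunctions=not, Cylinder backup unavailable=occurs → not all inputs occur → does not occur.
Vaporizer chain unavailable [AND]: Pipeline path lost=occurs, Outboard pipeline inlet is inoperative=occurs, O2 supply fails=not → not all inputs occur → does not occur.
Breathing circuit fails [AND]: #2 supply hose 2 is inoperative=not, Outboard pressure regulator 2 failed=occurs, Emergency vaporizer 2 malfunctions=occurs → not all inputs occur → does not occur.
Scavenge line 2 lost [OR]: Breathing circuit fails=not, CO2 absorber 2 is out=not, Upper pipeline inlet 2 is down=not → no input occurs → does not occur.
Anesthesia gas delivery interrupted [OR]: Vaporizer chain unavailable=not, Scavenge line 2 lost=not → no input occurs → does not occur.

No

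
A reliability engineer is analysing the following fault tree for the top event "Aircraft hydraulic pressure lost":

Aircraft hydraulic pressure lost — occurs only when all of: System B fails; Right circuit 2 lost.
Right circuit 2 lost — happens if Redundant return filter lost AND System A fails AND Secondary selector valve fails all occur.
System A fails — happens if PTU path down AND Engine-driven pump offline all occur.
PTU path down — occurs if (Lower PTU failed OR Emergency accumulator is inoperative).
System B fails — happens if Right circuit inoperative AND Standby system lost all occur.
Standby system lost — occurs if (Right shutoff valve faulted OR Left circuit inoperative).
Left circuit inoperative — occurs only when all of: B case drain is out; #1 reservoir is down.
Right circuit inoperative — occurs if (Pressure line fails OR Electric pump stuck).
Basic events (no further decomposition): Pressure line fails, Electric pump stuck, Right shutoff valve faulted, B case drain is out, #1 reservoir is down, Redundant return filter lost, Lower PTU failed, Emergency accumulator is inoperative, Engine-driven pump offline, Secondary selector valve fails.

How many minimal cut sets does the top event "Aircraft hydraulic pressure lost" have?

Right circuit inoperative [OR]: union of children's cut sets → 2 cut set(s).
Left circuit inoperative [AND]: one cut set from each child combined → 1 × 1 = 1 cut set(s).
Standby system lost [OR]: union of children's cut sets → 2 cut set(s).
System B fails [AND]: one cut set from each child combined → 2 × 2 = 4 cut set(s).
PTU path down [OR]: union of children's cut sets → 2 cut set(s).
System A fails [AND]: one cut set from each child combined → 2 × 1 = 2 cut set(s).
Right circuit 2 lost [AND]: one cut set from each child combined → 1 × 2 × 1 = 2 cut set(s).
Aircraft hydraulic pressure lost [AND]: one cut set from each child combined → 4 × 2 = 8 cut set(s).
Minimal cut sets: {Engine-driven pump offline, Lower PTU failed, Pressure line fails, Redundant return filter lost, Right shutoff valve faulted, Secondary selector valve fails}; {Emergency accumulator is inoperative, Engine-driven pump offline, Pressure line fails, Redundant return filter lost, Right shutoff valve faulted, Secondary selector valve fails}; {#1 reservoir is down, B case drain is out, Engine-driven pump offline, Lower PTU failed, Pressure line fails, Redundant return filter lost, Secondary selector valve fails}; {#1 reservoir is down, B case drain is out, Emergency accumulator is inoperative, Engine-driven pump offline, Pressure line fails, Redundant return filter lost, Secondary selector valve fails}; {Electric pump stuck, Engine-driven pump offline, Lower PTU failed, Redundant return filter lost, Right shutoff valve faulted, Secondary selector valve fails}; {Electric pump stuck, Emergency accumulator is inoperative, Engine-driven pump offline, Redundant return filter lost, Right shutoff valve faulted, Secondary selector valve fails}; {#1 reservoir is down, B case drain is out, Electric pump stuck, Engine-driven pump offline, Lower PTU failed, Redundant return filter lost, Secondary selector valve fails}; {#1 reservoir is down, B case drain is out, Electric pump stuck, Emergency accumulator is inoperative, Engine-driven pump offline, Redundant return filter lost, Secondary selector valve fails}.

8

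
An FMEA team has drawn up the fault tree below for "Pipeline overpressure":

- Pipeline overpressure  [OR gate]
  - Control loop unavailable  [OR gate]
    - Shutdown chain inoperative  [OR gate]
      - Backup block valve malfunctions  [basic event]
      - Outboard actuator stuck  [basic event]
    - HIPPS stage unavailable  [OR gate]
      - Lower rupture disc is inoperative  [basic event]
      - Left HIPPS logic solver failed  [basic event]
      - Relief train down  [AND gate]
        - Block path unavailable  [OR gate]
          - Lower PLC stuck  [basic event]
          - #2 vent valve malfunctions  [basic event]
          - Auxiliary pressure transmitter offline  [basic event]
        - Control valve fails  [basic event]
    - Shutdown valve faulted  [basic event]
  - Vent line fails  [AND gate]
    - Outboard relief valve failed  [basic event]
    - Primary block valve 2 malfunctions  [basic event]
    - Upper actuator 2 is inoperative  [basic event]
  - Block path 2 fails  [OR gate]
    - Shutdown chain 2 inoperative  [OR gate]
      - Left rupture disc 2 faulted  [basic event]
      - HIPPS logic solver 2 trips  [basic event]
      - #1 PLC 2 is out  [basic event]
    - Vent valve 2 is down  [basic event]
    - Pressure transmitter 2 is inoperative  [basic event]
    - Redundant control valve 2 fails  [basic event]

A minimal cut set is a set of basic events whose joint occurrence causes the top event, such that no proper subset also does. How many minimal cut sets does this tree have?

Shutdown chain inoperative [OR]: union of children's cut sets → 2 cut set(s).
Block path unavailable [OR]: union of children's cut sets → 3 cut set(s).
Relief train down [AND]: one cut set from each child combined → 3 × 1 = 3 cut set(s).
HIPPS stage unavailable [OR]: union of children's cut sets → 5 cut set(s).
Control loop unavailable [OR]: union of children's cut sets → 8 cut set(s).
Vent line fails [AND]: one cut set from each child combined → 1 × 1 × 1 = 1 cut set(s).
Shutdown chain 2 inoperative [OR]: union of children's cut sets → 3 cut set(s).
Block path 2 fails [OR]: union of children's cut sets → 6 cut set(s).
Pipeline overpressure [OR]: union of children's cut sets → 15 cut set(s).

15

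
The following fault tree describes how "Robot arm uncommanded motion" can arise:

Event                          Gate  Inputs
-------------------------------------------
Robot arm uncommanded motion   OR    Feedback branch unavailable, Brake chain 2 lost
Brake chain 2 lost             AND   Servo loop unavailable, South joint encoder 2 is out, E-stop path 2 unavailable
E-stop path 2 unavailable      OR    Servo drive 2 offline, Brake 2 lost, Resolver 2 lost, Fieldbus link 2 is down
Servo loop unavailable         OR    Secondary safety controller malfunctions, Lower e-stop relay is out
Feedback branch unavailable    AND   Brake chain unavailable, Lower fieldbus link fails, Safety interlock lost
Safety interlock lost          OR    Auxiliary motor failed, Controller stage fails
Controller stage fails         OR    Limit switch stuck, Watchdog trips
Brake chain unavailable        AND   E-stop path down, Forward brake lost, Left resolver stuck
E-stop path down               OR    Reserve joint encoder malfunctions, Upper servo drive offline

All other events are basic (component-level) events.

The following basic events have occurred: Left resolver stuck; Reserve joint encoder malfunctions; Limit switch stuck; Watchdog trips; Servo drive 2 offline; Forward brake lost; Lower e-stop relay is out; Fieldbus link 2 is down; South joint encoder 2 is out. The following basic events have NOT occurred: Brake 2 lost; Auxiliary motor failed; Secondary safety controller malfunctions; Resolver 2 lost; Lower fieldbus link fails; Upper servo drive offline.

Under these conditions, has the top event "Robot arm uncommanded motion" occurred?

E-stop path down [OR]: Reserve joint encoder malfunctions=occurs, Upper servo drive offline=not → at least one input occurs → occurs.
Brake chain unavailable [AND]: E-stop path down=occurs, Forward brake lost=occurs, Left resolver stuck=occurs → all inputs occur → occurs.
Controller stage fails [OR]: Limit switch stuck=occurs, Watchdog trips=occurs → at least one input occurs → occurs.
Safety interlock lost [OR]: Auxiliary motor failed=not, Controller stage fails=occurs → at least one input occurs → occurs.
Feedback branch unavailable [AND]: Brake chain unavailable=occurs, Lower fieldbus link fails=not, Safety interlock lost=occurs → not all inputs occur → does not occur.
Servo loop unavailable [OR]: Secondary safety controller malfunctions=not, Lower e-stop relay is out=occurs → at least one input occurs → occurs.
E-stop path 2 unavailable [OR]: Servo drive 2 offline=occurs, Brake 2 lost=not, Resolver 2 lost=not, Fieldbus link 2 is down=occurs → at least one input occurs → occurs.
Brake chain 2 lost [AND]: Servo loop unavailable=occurs, South joint encoder 2 is out=occurs, E-stop path 2 unavailable=occurs → all inputs occur → occurs.
Robot arm uncommanded motion [OR]: Feedback branch unavailable=not, Brake chain 2 lost=occurs → at least one input occurs → occurs.

Yes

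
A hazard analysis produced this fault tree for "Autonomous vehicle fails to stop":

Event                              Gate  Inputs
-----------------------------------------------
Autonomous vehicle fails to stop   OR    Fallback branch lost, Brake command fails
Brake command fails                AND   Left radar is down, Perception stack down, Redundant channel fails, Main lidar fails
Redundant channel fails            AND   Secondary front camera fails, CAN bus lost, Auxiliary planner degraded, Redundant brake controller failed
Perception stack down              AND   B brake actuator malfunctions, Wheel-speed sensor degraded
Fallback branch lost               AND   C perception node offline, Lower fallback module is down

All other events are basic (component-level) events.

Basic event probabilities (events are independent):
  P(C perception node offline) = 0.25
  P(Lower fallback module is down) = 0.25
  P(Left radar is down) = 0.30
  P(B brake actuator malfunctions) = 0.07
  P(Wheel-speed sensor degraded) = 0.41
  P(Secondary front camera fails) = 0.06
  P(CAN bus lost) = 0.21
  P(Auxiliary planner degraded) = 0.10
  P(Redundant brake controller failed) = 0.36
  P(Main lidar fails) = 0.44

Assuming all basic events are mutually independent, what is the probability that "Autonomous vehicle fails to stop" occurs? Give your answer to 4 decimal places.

0.0625

P(Fallback branch lost) [AND] = 0.25 × 0.25 = 0.062500
P(Perception stack down) [AND] = 0.07 × 0.41 = 0.028700
P(Redundant channel fails) [AND] = 0.06 × 0.21 × 0.10 × 0.36 = 0.000454
P(Brake command fails) [AND] = 0.30 × 0.028700 × 0.000454 × 0.44 = 0.000002
P(Autonomous vehicle fails to stop) [OR] = 1 − (1−0.062500) × (1−0.000002) = 0.062502
Rounded to 4 decimal places: P(Autonomous vehicle fails to stop) ≈ 0.0625.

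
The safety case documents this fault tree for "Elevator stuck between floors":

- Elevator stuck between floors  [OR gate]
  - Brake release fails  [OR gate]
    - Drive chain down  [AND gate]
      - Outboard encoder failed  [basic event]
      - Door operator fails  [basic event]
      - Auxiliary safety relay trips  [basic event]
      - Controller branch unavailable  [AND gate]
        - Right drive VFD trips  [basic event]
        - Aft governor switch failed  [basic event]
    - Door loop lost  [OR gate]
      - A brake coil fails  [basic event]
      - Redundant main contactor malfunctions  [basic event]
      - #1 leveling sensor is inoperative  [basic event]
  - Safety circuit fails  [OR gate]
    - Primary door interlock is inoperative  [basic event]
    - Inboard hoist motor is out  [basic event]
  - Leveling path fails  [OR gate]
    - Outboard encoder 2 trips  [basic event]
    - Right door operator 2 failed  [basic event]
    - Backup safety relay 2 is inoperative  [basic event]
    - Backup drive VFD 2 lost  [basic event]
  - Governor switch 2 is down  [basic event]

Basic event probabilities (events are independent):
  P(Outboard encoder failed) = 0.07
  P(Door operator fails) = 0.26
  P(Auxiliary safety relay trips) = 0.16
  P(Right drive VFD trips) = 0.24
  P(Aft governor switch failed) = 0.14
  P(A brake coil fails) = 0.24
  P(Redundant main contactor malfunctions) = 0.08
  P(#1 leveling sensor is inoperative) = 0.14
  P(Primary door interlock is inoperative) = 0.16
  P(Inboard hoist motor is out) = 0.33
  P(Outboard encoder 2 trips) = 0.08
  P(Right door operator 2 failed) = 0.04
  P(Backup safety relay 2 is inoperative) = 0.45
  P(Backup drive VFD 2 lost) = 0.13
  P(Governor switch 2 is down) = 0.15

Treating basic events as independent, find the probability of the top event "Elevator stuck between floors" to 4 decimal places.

0.8784

P(Controller branch unavailable) [AND] = 0.24 × 0.14 = 0.033600
P(Drive chain down) [AND] = 0.07 × 0.26 × 0.16 × 0.033600 = 0.000098
P(Door loop lost) [OR] = 1 − (1−0.24) × (1−0.08) × (1−0.14) = 0.398688
P(Brake release fails) [OR] = 1 − (1−0.000098) × (1−0.398688) = 0.398747
P(Safety circuit fails) [OR] = 1 − (1−0.16) × (1−0.33) = 0.437200
P(Leveling path fails) [OR] = 1 − (1−0.08) × (1−0.04) × (1−0.45) × (1−0.13) = 0.577389
P(Elevator stuck between floors) [OR] = 1 − (1−0.398747) × (1−0.437200) × (1−0.577389) × (1−0.15) = 0.878445
Rounded to 4 decimal places: P(Elevator stuck between floors) ≈ 0.8784.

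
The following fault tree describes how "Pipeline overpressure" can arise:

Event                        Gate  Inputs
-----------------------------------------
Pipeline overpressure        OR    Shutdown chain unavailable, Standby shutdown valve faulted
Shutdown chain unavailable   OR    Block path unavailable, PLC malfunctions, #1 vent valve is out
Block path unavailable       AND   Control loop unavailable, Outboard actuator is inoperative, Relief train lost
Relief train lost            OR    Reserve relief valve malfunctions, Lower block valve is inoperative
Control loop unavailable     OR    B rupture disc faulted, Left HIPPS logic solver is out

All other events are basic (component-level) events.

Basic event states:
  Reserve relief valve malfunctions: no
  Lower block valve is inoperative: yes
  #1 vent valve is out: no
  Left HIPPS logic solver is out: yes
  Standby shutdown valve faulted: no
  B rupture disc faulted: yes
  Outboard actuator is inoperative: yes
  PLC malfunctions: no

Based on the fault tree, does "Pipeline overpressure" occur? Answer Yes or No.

Control loop unavailable [OR]: B rupture disc faulted=occurs, Left HIPPS logic solver is out=occurs → at least one input occurs → occurs.
Relief train lost [OR]: Reserve relief valve malfunctions=not, Lower block valve is inoperative=occurs → at least one input occurs → occurs.
Block path unavailable [AND]: Control loop unavailable=occurs, Outboard actuator is inoperative=occurs, Relief train lost=occurs → all inputs occur → occurs.
Shutdown chain unavailable [OR]: Block path unavailable=occurs, PLC malfunctions=not, #1 vent valve is out=not → at least one input occurs → occurs.
Pipeline overpressure [OR]: Shutdown chain unavailable=occurs, Standby shutdown valve faulted=not → at least one input occurs → occurs.

Yes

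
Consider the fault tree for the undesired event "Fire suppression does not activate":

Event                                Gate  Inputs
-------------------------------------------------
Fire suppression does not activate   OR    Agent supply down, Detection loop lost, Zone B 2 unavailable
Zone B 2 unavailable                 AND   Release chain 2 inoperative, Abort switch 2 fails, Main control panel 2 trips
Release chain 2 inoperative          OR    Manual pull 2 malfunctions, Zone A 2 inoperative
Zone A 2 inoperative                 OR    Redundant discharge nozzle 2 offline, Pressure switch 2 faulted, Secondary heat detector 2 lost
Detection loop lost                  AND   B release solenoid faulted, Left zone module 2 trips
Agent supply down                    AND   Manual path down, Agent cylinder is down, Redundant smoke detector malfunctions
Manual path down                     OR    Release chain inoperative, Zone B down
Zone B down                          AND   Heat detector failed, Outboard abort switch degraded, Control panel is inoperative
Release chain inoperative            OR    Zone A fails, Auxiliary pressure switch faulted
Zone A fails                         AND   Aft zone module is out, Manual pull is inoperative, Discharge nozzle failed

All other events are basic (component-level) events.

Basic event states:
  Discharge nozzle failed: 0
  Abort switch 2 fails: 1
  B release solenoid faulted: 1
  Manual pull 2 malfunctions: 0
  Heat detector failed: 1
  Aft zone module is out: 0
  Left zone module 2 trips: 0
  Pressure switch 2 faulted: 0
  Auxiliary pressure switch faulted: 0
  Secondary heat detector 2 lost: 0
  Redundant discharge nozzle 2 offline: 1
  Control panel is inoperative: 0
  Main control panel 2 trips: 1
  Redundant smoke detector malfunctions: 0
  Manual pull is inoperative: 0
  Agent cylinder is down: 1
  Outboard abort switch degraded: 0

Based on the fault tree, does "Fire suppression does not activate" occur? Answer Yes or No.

Zone A fails [AND]: Aft zone module is out=not, Manual pull is inoperative=not, Discharge nozzle failed=not → not all inputs occur → does not occur.
Release chain inoperative [OR]: Zone A fails=not, Auxiliary pressure switch faulted=not → no input occurs → does not occur.
Zone B down [AND]: Heat detector failed=occurs, Outboard abort switch degraded=not, Control panel is inoperative=not → not all inputs occur → does not occur.
Manual path down [OR]: Release chain inoperative=not, Zone B down=not → no input occurs → does not occur.
Agent supply down [AND]: Manual path down=not, Agent cylinder is down=occurs, Redundant smoke detector malfunctions=not → not all inputs occur → does not occur.
Detection loop lost [AND]: B release solenoid faulted=occurs, Left zone module 2 trips=not → not all inputs occur → does not occur.
Zone A 2 inoperative [OR]: Redundant discharge nozzle 2 offline=occurs, Pressure switch 2 faulted=not, Secondary heat detector 2 lost=not → at least one input occurs → occurs.
Release chain 2 inoperative [OR]: Manual pull 2 malfunctions=not, Zone A 2 inoperative=occurs → at least one input occurs → occurs.
Zone B 2 unavailable [AND]: Release chain 2 inoperative=occurs, Abort switch 2 fails=occurs, Main control panel 2 trips=occurs → all inputs occur → occurs.
Fire suppression does not activate [OR]: Agent supply down=not, Detection loop lost=not, Zone B 2 unavailable=occurs → at least one input occurs → occurs.

Yes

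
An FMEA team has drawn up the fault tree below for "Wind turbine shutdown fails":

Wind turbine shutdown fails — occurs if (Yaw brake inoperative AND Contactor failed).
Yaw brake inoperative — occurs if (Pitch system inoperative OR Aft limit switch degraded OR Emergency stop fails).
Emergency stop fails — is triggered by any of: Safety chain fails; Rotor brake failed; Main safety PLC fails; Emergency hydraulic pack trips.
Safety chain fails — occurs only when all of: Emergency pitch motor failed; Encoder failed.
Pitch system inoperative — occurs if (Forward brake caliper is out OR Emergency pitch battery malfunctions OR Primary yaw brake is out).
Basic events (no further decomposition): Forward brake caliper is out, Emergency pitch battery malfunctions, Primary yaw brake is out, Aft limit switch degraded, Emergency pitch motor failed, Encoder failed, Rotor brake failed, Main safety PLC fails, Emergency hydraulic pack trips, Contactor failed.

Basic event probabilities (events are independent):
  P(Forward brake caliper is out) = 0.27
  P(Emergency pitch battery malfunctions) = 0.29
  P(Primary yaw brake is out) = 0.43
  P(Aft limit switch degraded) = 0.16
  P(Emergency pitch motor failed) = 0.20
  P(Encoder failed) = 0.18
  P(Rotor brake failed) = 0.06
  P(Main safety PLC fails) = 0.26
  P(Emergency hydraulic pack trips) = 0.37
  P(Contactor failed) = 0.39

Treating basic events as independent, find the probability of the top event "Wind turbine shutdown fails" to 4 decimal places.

0.3491

P(Pitch system inoperative) [OR] = 1 − (1−0.27) × (1−0.29) × (1−0.43) = 0.704569
P(Safety chain fails) [AND] = 0.20 × 0.18 = 0.036000
P(Emergency stop fails) [OR] = 1 − (1−0.036000) × (1−0.06) × (1−0.26) × (1−0.37) = 0.577548
P(Yaw brake inoperative) [OR] = 1 − (1−0.704569) × (1−0.16) × (1−0.577548) = 0.895163
P(Wind turbine shutdown fails) [AND] = 0.895163 × 0.39 = 0.349114
Rounded to 4 decimal places: P(Wind turbine shutdown fails) ≈ 0.3491.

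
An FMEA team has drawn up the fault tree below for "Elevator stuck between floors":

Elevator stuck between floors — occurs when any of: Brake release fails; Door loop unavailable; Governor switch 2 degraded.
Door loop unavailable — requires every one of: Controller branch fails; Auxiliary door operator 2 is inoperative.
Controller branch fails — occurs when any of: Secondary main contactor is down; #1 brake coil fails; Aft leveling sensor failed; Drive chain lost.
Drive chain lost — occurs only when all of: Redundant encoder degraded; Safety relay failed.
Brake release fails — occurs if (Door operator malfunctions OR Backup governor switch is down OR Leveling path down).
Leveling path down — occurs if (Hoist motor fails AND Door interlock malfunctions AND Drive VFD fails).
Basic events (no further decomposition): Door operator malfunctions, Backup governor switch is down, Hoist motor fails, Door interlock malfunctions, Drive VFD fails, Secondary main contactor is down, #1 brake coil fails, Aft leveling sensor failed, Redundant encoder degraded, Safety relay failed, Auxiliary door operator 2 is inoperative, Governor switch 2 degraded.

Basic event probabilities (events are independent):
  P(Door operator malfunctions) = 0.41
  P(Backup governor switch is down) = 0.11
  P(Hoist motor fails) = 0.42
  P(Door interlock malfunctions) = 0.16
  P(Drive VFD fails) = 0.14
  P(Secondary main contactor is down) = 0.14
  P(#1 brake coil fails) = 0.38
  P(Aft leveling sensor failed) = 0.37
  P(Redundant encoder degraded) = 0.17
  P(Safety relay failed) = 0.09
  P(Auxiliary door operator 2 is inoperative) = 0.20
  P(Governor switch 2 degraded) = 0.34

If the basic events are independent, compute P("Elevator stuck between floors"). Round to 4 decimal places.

P(Leveling path down) [AND] = 0.42 × 0.16 × 0.14 = 0.009408
P(Brake release fails) [OR] = 1 − (1−0.41) × (1−0.11) × (1−0.009408) = 0.479840
P(Drive chain lost) [AND] = 0.17 × 0.09 = 0.015300
P(Controller branch fails) [OR] = 1 − (1−0.14) × (1−0.38) × (1−0.37) × (1−0.015300) = 0.669224
P(Door loop unavailable) [AND] = 0.669224 × 0.20 = 0.133845
P(Elevator stuck between floors) [OR] = 1 − (1−0.479840) × (1−0.133845) × (1−0.34) = 0.702644
Rounded to 4 decimal places: P(Elevator stuck between floors) ≈ 0.7026.

0.7026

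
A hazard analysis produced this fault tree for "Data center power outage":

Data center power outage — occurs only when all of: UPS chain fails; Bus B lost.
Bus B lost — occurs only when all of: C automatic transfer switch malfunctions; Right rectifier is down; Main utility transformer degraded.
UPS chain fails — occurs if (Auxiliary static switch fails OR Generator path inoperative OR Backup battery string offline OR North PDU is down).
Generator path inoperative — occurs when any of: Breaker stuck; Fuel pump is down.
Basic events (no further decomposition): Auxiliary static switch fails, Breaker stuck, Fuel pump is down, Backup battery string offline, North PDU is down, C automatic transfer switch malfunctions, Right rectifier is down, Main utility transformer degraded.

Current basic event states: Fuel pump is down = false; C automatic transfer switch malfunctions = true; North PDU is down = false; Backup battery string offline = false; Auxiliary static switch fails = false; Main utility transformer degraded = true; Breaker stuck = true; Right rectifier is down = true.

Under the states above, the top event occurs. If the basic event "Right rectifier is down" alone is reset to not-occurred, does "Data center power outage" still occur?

Counterfactual: set "Right rectifier is down" to not occurred.
Generator path inoperative [OR]: Breaker stuck=occurs, Fuel pump is down=not → at least one input occurs → occurs.
UPS chain fails [OR]: Auxiliary static switch fails=not, Generator path inoperative=occurs, Backup battery string offline=not, North PDU is down=not → at least one input occurs → occurs.
Bus B lost [AND]: C automatic transfer switch malfunctions=occurs, Right rectifier is down=not, Main utility transformer degraded=occurs → not all inputs occur → does not occur.
Data center power outage [AND]: UPS chain fails=occurs, Bus B lost=not → not all inputs occur → does not occur.

No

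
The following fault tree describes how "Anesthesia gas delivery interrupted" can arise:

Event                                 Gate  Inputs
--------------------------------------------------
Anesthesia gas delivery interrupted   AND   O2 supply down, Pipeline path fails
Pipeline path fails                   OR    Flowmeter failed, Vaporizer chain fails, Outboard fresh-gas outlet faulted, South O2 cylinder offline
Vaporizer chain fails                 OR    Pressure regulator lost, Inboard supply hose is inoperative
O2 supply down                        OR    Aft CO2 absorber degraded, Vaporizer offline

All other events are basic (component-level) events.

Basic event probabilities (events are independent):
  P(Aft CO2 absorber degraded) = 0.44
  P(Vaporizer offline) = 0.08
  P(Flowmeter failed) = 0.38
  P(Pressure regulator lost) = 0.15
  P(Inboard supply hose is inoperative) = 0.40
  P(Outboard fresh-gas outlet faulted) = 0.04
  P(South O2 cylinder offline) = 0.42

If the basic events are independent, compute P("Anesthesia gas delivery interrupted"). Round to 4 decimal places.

0.3994

P(O2 supply down) [OR] = 1 − (1−0.44) × (1−0.08) = 0.484800
P(Vaporizer chain fails) [OR] = 1 − (1−0.15) × (1−0.40) = 0.490000
P(Pipeline path fails) [OR] = 1 − (1−0.38) × (1−0.490000) × (1−0.04) × (1−0.42) = 0.823940
P(Anesthesia gas delivery interrupted) [AND] = 0.484800 × 0.823940 = 0.399446
Rounded to 4 decimal places: P(Anesthesia gas delivery interrupted) ≈ 0.3994.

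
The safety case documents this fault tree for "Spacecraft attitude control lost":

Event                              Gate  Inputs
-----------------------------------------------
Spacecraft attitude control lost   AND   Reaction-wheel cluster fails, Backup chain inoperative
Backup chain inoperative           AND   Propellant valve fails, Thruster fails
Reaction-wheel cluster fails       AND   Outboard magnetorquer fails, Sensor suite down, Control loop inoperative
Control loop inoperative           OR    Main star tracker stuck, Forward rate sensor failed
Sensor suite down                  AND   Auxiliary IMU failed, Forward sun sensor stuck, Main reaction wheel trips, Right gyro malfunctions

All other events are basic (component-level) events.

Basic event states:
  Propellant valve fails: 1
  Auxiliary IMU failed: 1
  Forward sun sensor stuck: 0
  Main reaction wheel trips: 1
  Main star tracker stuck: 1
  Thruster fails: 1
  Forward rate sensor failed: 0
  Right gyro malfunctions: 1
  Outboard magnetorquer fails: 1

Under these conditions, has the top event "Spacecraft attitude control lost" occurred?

No

Sensor suite down [AND]: Auxiliary IMU failed=occurs, Forward sun sensor stuck=not, Main reaction wheel trips=occurs, Right gyro malfunctions=occurs → not all inputs occur → does not occur.
Control loop inoperative [OR]: Main star tracker stuck=occurs, Forward rate sensor failed=not → at least one input occurs → occurs.
Reaction-wheel cluster fails [AND]: Outboard magnetorquer fails=occurs, Sensor suite down=not, Control loop inoperative=occurs → not all inputs occur → does not occur.
Backup chain inoperative [AND]: Propellant valve fails=occurs, Thruster fails=occurs → all inputs occur → occurs.
Spacecraft attitude control lost [AND]: Reaction-wheel cluster fails=not, Backup chain inoperative=occurs → not all inputs occur → does not occur.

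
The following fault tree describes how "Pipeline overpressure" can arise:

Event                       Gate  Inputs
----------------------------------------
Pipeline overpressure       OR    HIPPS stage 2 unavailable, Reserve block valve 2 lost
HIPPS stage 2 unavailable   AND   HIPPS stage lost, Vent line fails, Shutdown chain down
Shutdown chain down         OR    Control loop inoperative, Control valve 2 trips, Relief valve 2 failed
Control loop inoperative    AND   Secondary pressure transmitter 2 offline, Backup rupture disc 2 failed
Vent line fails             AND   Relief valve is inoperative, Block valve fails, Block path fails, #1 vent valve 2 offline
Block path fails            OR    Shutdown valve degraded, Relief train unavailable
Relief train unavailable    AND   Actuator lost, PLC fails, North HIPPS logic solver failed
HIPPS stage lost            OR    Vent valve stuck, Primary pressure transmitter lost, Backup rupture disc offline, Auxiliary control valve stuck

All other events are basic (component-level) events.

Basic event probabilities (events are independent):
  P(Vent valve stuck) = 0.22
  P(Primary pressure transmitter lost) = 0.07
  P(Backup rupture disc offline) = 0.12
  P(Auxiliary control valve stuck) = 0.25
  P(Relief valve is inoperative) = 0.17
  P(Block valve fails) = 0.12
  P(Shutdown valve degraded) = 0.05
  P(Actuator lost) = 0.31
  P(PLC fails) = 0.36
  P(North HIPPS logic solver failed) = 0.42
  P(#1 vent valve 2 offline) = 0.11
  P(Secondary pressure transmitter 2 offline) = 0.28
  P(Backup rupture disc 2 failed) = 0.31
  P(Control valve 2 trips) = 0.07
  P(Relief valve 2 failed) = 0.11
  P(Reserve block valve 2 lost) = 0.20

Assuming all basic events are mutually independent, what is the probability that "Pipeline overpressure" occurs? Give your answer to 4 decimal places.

P(HIPPS stage lost) [OR] = 1 − (1−0.22) × (1−0.07) × (1−0.12) × (1−0.25) = 0.521236
P(Relief train unavailable) [AND] = 0.31 × 0.36 × 0.42 = 0.046872
P(Block path fails) [OR] = 1 − (1−0.05) × (1−0.046872) = 0.094528
P(Vent line fails) [AND] = 0.17 × 0.12 × 0.094528 × 0.11 = 0.000212
P(Control loop inoperative) [AND] = 0.28 × 0.31 = 0.086800
P(Shutdown chain down) [OR] = 1 − (1−0.086800) × (1−0.07) × (1−0.11) = 0.244144
P(HIPPS stage 2 unavailable) [AND] = 0.521236 × 0.000212 × 0.244144 = 0.000027
P(Pipeline overpressure) [OR] = 1 − (1−0.000027) × (1−0.20) = 0.200022
Rounded to 4 decimal places: P(Pipeline overpressure) ≈ 0.2000.

0.2000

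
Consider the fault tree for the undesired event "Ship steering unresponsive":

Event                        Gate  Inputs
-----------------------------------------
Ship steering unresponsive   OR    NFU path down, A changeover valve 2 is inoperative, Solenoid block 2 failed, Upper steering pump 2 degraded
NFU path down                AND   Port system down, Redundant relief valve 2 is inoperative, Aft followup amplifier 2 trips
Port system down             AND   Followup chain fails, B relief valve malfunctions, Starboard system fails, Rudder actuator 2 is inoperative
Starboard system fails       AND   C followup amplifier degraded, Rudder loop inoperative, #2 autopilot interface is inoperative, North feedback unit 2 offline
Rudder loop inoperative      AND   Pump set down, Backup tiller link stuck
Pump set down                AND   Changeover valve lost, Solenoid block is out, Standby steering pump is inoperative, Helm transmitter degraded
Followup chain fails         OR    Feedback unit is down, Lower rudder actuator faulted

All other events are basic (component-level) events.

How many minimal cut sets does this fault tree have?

5

Followup chain fails [OR]: union of children's cut sets → 2 cut set(s).
Pump set down [AND]: one cut set from each child combined → 1 × 1 × 1 × 1 = 1 cut set(s).
Rudder loop inoperative [AND]: one cut set from each child combined → 1 × 1 = 1 cut set(s).
Starboard system fails [AND]: one cut set from each child combined → 1 × 1 × 1 × 1 = 1 cut set(s).
Port system down [AND]: one cut set from each child combined → 2 × 1 × 1 × 1 = 2 cut set(s).
NFU path down [AND]: one cut set from each child combined → 2 × 1 × 1 = 2 cut set(s).
Ship steering unresponsive [OR]: union of children's cut sets → 5 cut set(s).
Minimal cut sets: {#2 autopilot interface is inoperative, Aft followup amplifier 2 trips, B relief valve malfunctions, Backup tiller link stuck, C followup amplifier degraded, Changeover valve lost, Feedback unit is down, Helm transmitter degraded, North feedback unit 2 offline, Redundant relief valve 2 is inoperative, Rudder actuator 2 is inoperative, Solenoid block is out, Standby steering pump is inoperative}; {#2 autopilot interface is inoperative, Aft followup amplifier 2 trips, B relief valve malfunctions, Backup tiller link stuck, C followup amplifier degraded, Changeover valve lost, Helm transmitter degraded, Lower rudder actuator faulted, North feedback unit 2 offline, Redundant relief valve 2 is inoperative, Rudder actuator 2 is inoperative, Solenoid block is out, Standby steering pump is inoperative}; {A changeover valve 2 is inoperative}; {Solenoid block 2 failed}; {Upper steering pump 2 degraded}.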